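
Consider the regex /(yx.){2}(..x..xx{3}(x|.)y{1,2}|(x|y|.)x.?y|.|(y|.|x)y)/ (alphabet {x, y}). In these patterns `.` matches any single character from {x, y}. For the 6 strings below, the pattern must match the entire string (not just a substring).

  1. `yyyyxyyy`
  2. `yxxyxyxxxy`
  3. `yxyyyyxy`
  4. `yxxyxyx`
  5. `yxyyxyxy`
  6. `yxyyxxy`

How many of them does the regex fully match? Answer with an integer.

1 → no match — must start with `yx`
2 → match
3 → no match
4 → match
5 → match
6 → match
Total matched: 4

4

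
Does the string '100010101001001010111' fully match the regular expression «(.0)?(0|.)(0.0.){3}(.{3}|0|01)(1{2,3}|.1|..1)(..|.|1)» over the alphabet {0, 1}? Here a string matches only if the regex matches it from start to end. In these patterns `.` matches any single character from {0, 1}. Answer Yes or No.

No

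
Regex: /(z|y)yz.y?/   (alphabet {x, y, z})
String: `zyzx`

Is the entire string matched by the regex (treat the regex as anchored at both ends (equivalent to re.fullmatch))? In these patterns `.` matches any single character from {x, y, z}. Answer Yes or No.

Yes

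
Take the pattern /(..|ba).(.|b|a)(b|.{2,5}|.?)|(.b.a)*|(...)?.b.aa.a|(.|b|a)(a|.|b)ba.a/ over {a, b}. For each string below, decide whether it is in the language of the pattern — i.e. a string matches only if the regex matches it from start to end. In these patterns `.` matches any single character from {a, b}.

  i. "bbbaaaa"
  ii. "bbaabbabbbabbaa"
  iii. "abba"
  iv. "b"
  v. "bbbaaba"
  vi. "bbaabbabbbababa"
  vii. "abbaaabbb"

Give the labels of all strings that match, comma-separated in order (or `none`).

i, iii, v, vii

i → match
ii → no match
iii → match
iv → no match
v → match
vi → no match
vii → match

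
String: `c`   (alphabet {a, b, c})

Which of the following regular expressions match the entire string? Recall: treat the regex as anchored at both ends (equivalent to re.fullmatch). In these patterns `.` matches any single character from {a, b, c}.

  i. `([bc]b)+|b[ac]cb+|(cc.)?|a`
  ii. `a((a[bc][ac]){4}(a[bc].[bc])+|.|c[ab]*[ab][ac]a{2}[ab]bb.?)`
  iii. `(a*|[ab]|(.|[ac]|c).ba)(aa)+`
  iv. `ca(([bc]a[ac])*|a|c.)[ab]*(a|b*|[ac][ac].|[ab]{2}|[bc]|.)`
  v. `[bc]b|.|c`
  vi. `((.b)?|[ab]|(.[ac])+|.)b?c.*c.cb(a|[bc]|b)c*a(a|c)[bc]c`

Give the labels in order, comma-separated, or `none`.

v

i → no match
ii → no match — must start with `a`
iii → no match — must end with `aa`
iv → no match — must start with `ca`
v → match
vi → no match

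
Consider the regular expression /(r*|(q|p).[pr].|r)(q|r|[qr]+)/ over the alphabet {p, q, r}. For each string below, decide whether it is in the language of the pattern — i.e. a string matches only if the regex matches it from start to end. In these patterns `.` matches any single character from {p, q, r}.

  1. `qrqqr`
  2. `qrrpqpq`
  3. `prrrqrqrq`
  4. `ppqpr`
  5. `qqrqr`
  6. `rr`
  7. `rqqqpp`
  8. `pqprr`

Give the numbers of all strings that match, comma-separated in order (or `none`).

1 → match
2 → no match
3 → match
4 → no match
5 → match
6 → match
7 → no match
8 → match

1, 3, 5, 6, 8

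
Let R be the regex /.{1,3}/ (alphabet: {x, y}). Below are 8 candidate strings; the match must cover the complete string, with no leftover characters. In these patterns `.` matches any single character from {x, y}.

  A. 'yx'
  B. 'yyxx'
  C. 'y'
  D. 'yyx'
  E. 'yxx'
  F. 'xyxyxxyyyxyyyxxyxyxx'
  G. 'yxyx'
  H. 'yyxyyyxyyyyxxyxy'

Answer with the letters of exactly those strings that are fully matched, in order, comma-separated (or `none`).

A, C, D, E

A → match
B → no match
C → match
D → match
E → match
F → no match
G → no match
H → no match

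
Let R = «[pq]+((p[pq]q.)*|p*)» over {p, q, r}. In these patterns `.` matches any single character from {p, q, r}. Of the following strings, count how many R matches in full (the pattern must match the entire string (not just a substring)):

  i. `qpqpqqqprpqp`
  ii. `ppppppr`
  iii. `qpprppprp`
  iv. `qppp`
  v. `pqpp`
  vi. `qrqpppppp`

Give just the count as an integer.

i → no match
ii → no match
iii → no match
iv → match
v → match
vi → no match
Total matched: 2

2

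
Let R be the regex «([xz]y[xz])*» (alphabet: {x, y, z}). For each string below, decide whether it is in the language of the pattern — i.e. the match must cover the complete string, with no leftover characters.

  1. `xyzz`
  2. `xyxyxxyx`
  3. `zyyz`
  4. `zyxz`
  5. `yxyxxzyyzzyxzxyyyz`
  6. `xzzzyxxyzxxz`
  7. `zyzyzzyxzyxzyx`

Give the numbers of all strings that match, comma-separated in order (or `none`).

none

1. `xyzz` → no match
2. `xyxyxxyx` → no match
3. `zyyz` → no match
4. `zyxz` → no match
5 → no match
6. `xzzzyxxyzxxz` → no match
7 → no match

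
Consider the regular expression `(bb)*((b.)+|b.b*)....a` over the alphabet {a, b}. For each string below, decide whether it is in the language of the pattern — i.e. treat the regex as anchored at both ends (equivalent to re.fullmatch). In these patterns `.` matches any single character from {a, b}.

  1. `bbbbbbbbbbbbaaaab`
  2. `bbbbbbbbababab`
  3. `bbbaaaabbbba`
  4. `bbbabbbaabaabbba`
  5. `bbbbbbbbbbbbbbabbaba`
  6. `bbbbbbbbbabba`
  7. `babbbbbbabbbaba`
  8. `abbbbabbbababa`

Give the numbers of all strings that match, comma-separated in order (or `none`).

1 → no match — must end with `a`
2 → no match — must end with `a`
3 → no match
4 → no match
5 → no match
6 → match
7 → no match
8 → no match

6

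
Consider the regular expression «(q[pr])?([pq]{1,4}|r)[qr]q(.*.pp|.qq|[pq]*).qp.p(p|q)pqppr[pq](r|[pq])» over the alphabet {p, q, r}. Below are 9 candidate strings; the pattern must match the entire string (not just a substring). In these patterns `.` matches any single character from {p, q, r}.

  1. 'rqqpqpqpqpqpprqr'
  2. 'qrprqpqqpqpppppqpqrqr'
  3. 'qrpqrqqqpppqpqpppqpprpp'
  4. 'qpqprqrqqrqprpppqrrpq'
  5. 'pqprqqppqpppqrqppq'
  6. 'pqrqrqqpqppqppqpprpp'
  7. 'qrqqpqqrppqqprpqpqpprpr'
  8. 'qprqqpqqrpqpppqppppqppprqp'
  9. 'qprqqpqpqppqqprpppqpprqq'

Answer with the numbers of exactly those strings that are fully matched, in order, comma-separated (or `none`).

1, 3, 7, 9

1 → match
2 → no match
3 → match
4 → no match
5 → no match
6 → no match
7 → match
8 → no match
9 → match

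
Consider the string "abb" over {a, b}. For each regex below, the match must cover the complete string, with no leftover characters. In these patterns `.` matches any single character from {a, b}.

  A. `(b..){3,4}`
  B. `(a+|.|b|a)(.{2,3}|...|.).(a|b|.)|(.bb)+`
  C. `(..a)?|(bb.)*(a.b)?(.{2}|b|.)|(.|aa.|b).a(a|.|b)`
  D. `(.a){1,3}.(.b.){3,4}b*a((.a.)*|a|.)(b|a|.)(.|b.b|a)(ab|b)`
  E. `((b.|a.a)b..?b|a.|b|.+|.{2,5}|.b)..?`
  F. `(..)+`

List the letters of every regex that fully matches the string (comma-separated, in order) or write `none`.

A → no match — must start with "b"
B → match
C → no match
D → no match
E → match
F → no match

B, E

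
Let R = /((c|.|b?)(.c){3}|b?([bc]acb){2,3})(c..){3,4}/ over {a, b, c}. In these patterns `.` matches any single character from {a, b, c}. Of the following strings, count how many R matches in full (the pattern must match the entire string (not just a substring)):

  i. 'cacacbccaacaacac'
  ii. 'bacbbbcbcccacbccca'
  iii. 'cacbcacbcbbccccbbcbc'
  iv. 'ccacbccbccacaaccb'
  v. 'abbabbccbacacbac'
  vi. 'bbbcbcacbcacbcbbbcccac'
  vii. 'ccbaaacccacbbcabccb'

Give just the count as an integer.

2

i → match
ii → no match
iii → match
iv → no match
v → no match
vi → no match
vii → no match
Total matched: 2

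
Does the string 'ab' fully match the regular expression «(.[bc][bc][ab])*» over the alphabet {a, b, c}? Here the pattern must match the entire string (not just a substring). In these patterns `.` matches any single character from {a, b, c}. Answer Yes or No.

No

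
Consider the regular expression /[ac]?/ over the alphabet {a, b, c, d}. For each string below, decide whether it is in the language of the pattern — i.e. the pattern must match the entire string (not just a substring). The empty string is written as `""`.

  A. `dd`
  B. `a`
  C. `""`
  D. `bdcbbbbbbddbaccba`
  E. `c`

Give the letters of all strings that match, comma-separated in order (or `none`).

B, C, E

A → no match
B → match
C → match
D → no match
E → match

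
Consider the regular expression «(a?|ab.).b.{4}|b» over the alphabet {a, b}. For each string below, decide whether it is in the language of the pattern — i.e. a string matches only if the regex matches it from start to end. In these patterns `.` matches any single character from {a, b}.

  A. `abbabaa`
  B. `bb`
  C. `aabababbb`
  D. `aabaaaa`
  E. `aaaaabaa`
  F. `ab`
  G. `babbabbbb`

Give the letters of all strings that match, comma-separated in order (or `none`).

A → match
B → no match
C → no match
D → match
E → no match
F → no match
G → no match

A, D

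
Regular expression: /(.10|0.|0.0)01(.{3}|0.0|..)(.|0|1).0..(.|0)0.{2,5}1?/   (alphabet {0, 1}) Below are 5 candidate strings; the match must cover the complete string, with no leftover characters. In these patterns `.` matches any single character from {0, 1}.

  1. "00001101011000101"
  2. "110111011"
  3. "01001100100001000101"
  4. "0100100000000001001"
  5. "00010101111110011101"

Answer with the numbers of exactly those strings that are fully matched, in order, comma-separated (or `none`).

1 → no match
2 → no match
3 → match
4 → match
5 → no match

3, 4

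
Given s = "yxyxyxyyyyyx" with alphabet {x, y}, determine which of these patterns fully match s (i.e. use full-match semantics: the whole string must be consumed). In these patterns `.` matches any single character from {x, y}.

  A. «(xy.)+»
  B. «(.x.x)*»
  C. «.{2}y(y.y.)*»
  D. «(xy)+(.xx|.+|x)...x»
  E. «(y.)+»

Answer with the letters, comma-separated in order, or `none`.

E

A → no match — must start with "xy"
B → no match
C → no match
D → no match — must start with "xy"
E → match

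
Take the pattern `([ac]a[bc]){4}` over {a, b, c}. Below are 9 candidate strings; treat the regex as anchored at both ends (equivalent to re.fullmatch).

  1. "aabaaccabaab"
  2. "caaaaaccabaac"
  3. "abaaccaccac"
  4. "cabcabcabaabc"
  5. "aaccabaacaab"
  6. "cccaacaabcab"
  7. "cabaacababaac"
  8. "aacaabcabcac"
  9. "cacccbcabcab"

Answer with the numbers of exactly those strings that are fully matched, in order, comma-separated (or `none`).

1. "aabaaccabaab" → match
2 → no match
3. "abaaccaccac" → no match
4 → no match
5. "aaccabaacaab" → match
6. "cccaacaabcab" → no match
7 → no match
8. "aacaabcabcac" → match
9. "cacccbcabcab" → no match

1, 5, 8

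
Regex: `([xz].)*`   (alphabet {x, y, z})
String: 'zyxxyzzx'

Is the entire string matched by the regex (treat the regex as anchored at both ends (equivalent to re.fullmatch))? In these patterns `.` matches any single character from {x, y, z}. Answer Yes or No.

No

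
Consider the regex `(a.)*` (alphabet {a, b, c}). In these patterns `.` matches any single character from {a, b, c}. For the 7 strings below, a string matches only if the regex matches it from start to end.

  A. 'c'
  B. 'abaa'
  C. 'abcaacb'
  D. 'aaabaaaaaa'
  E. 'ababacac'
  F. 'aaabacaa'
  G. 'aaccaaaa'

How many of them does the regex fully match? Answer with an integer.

4

A → no match
B → match
C → no match
D → match
E → match
F → match
G → no match
Total matched: 4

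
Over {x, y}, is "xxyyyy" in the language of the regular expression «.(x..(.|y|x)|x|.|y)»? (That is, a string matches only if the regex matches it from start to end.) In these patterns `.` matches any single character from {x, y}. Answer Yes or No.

No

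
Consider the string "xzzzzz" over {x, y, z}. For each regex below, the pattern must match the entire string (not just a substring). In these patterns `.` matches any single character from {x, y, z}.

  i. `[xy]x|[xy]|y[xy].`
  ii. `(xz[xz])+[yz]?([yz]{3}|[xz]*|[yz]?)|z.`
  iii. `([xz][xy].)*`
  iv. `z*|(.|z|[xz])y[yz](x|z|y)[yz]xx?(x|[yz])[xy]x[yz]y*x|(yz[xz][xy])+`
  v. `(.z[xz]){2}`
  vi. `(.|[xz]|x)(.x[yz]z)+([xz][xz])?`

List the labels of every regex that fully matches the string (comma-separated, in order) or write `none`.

ii, v

i → no match
ii → match
iii → no match
iv → no match
v → match
vi → no match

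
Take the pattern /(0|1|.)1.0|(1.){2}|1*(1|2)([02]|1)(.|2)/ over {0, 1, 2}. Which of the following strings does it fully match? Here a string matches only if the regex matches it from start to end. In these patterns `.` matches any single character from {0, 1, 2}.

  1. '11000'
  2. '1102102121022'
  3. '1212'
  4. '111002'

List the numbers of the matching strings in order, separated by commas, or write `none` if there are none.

1. '11000' → no match
2 → no match
3. '1212' → match
4. '111002' → no match

3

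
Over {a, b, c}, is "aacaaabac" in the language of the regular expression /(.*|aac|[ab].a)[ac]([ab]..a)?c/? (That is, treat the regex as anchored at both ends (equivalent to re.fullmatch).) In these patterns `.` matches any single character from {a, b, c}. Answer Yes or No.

Yes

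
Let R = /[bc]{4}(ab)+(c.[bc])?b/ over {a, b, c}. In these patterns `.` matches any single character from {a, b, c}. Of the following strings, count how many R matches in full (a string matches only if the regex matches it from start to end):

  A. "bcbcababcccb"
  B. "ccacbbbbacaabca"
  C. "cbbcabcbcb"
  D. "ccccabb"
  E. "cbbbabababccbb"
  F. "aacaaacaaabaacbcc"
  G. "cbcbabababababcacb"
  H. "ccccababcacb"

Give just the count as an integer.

A → match
B → no match — must end with "b"
C → match
D → match
E → match
F → no match — must end with "b"
G → match
H → match
Total matched: 6

6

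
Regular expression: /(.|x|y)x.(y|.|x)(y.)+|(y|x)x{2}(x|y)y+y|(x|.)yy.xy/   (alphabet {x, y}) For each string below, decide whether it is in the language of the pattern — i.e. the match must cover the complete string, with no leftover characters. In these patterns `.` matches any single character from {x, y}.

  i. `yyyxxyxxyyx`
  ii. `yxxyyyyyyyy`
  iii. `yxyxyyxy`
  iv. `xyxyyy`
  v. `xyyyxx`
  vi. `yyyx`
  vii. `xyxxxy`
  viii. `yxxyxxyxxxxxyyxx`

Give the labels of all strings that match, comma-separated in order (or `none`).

ii

i. `yyyxxyxxyyx` → no match
ii. `yxxyyyyyyyy` → match
iii. `yxyxyyxy` → no match
iv. `xyxyyy` → no match
v. `xyyyxx` → no match
vi. `yyyx` → no match
vii. `xyxxxy` → no match
viii → no match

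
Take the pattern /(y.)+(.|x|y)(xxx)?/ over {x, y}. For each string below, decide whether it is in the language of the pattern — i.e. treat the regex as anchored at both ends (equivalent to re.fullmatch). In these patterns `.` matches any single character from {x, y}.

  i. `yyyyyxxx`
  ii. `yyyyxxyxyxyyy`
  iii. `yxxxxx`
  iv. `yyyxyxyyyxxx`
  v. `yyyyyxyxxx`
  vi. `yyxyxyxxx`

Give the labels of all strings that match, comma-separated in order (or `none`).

i → match
ii → no match
iii → match
iv → match
v → match
vi → no match

i, iii, iv, v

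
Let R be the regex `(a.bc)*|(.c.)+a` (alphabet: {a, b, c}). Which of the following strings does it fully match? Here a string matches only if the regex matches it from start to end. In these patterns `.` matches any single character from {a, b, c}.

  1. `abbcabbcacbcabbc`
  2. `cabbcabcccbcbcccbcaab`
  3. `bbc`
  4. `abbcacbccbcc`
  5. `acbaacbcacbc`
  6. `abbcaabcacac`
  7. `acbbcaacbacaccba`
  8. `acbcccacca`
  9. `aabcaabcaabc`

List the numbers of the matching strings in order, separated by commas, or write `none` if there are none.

1, 7, 8, 9

1 → match
2 → no match
3 → no match
4 → no match
5 → no match
6 → no match
7 → match
8 → match
9 → match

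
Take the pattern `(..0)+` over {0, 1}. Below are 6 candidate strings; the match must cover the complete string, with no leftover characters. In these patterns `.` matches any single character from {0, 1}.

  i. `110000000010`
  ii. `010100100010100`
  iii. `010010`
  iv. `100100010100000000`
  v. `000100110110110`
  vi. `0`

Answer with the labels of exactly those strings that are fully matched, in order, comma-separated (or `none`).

i, ii, iii, iv, v

i → match
ii → match
iii → match
iv → match
v → match
vi → no match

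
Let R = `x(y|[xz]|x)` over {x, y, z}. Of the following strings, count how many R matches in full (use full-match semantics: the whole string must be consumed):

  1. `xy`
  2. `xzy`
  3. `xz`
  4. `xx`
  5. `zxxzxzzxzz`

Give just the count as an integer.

1 → match
2 → no match
3 → match
4 → match
5 → no match — must start with `x`
Total matched: 3

3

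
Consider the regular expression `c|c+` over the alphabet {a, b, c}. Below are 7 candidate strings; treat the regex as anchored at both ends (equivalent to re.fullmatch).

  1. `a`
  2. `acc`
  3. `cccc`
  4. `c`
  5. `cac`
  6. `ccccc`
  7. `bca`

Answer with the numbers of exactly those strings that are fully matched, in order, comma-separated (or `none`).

3, 4, 6

1 → no match — must start with `c`
2 → no match — must start with `c`
3 → match
4 → match
5 → no match
6 → match
7 → no match — must start with `c`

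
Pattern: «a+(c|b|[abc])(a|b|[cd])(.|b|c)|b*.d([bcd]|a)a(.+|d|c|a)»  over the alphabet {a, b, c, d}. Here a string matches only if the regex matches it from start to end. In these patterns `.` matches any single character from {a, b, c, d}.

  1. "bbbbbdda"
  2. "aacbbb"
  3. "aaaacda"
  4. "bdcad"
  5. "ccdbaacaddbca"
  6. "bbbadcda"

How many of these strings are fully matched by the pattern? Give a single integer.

2

1 → no match
2 → no match
3 → match
4 → match
5 → no match
6 → no match
Total matched: 2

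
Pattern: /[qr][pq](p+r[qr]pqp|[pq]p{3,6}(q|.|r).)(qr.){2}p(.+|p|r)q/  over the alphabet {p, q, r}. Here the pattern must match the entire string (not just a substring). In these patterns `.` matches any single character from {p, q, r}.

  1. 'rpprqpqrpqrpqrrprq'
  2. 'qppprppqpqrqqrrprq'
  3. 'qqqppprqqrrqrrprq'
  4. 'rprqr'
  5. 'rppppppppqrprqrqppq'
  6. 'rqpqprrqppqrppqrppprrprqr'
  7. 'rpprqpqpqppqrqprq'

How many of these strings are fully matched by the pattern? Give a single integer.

1

1 → no match
2 → no match
3 → match
4 → no match — must end with 'q'
5 → no match
6 → no match — must end with 'q'
7 → no match
Total matched: 1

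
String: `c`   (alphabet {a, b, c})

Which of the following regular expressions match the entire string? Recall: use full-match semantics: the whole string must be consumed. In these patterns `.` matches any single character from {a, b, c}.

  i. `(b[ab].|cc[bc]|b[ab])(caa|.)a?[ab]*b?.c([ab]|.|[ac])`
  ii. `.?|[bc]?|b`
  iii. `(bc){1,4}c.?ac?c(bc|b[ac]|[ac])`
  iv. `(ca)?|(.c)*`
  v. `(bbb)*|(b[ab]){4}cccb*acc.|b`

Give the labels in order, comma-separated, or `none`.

i → no match
ii → match
iii → no match — must start with `bc`
iv → no match
v → no match

ii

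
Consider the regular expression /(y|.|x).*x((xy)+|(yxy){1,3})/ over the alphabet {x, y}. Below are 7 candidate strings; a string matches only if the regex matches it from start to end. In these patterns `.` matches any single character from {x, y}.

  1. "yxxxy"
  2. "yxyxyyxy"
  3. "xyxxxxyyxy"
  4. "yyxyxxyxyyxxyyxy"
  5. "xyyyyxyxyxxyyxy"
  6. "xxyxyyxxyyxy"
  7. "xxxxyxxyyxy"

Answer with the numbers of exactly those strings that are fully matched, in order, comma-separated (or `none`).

1 → match
2 → match
3 → no match
4 → no match
5 → no match
6 → no match
7 → no match

1, 2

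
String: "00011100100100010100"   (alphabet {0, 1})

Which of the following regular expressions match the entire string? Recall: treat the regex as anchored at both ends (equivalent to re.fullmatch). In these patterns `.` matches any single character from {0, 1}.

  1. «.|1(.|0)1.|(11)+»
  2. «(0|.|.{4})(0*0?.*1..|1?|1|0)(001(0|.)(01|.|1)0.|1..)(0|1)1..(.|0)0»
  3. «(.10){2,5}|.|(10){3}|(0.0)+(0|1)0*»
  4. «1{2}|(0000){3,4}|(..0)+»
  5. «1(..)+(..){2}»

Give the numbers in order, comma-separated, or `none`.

1 → no match
2 → match
3 → no match
4 → no match
5 → no match — must start with "1"

2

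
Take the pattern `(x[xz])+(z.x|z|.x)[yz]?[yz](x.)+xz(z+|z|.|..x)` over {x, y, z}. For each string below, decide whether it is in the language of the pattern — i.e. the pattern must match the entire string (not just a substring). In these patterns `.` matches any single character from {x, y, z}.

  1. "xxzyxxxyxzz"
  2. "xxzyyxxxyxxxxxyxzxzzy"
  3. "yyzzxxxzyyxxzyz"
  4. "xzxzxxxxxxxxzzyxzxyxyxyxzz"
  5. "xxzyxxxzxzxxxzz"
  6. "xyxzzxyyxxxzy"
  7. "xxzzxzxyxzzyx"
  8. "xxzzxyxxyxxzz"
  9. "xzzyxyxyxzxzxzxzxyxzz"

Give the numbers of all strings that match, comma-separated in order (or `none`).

1 → match
2 → no match
3 → no match — must start with "x"
4 → match
5 → match
6 → no match
7 → match
8 → no match
9 → match

1, 4, 5, 7, 9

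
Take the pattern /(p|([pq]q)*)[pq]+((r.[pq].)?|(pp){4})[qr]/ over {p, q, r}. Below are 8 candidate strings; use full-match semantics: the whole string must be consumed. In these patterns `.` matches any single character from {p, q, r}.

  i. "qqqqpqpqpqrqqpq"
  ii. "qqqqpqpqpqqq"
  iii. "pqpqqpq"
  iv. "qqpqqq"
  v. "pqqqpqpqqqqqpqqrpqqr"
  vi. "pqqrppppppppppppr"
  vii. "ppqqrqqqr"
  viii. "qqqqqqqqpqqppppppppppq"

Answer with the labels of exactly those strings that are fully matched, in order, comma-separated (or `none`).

i, ii, iii, iv, v, vii, viii

i → match
ii → match
iii → match
iv → match
v → match
vi → no match
vii → match
viii → match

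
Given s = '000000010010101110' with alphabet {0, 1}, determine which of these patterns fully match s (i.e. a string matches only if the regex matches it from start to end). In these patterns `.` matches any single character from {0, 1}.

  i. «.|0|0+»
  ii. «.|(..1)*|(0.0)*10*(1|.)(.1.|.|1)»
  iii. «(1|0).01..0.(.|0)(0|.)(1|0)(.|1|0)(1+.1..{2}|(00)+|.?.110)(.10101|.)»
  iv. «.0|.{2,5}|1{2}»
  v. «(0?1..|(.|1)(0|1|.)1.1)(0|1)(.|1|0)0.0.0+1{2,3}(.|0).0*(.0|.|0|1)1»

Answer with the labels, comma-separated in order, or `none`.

ii

i → no match
ii → match
iii → no match
iv → no match
v → no match — must end with '1'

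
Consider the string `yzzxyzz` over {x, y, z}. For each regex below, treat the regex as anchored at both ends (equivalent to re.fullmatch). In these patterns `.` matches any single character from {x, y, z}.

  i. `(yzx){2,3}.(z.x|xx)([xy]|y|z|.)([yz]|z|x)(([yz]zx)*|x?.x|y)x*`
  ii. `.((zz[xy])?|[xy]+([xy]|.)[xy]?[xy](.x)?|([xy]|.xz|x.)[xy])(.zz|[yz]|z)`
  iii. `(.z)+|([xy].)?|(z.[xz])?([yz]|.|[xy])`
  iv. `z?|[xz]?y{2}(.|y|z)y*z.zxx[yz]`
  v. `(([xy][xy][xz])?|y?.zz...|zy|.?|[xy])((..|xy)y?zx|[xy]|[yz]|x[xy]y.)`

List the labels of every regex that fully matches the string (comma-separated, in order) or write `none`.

ii, v

i → no match — must start with `yzx`
ii → match
iii → no match
iv → no match
v → match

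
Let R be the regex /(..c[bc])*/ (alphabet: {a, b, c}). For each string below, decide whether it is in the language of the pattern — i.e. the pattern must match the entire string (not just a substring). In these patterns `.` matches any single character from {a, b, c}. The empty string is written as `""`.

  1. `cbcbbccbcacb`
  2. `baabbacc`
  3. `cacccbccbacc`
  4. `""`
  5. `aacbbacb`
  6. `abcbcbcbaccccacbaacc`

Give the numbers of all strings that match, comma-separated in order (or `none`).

1 → match
2 → no match
3 → match
4 → match
5 → match
6 → match

1, 3, 4, 5, 6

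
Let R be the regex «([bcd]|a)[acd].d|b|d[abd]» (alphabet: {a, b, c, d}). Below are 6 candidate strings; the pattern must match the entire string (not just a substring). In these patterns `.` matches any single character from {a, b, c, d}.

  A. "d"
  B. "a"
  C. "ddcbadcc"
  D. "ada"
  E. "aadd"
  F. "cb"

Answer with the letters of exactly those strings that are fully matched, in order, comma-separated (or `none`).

E

A → no match
B → no match
C → no match
D → no match
E → match
F → no match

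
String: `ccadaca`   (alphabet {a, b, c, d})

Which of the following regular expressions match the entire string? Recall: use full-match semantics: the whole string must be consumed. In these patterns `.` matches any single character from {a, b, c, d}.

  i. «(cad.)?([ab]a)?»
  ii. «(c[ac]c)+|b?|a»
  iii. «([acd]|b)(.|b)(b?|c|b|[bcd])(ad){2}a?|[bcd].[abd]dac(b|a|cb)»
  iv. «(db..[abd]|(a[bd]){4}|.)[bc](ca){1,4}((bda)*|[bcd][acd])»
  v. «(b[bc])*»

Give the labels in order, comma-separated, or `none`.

iii

i → no match
ii → no match
iii → match
iv → no match
v → no match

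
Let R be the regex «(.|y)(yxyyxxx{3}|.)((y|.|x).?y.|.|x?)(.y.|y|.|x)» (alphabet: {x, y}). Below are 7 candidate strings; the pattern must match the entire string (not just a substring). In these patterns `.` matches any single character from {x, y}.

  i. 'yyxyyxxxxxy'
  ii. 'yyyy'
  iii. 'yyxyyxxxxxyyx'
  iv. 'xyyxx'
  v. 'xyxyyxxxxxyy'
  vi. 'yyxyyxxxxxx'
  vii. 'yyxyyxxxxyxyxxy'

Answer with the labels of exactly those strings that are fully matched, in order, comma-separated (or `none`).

i. 'yyxyyxxxxxy' → match
ii. 'yyyy' → match
iii → match
iv. 'xyyxx' → no match
v. 'xyxyyxxxxxyy' → match
vi. 'yyxyyxxxxxx' → match
vii → no match

i, ii, iii, v, vi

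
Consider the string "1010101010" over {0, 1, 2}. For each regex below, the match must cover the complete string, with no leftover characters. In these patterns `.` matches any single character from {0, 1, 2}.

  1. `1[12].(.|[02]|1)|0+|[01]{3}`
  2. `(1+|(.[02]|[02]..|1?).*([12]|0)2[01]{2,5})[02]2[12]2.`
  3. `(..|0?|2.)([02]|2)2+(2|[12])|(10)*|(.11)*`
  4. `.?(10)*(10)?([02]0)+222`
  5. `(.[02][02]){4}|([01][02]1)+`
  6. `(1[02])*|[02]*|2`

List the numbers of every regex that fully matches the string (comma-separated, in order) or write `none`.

3, 6

1 → no match
2 → no match
3 → match
4 → no match — must end with "0222"
5 → no match
6 → match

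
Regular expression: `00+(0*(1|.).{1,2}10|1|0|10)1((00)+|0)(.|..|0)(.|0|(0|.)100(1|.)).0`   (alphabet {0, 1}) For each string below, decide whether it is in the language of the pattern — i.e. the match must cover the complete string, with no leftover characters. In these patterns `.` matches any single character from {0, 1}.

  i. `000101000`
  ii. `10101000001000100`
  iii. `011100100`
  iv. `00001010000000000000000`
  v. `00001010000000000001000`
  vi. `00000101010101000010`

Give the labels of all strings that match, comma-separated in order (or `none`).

i, iv, v

i → match
ii → no match — must start with `00`
iii → no match — must start with `00`
iv → match
v → match
vi → no match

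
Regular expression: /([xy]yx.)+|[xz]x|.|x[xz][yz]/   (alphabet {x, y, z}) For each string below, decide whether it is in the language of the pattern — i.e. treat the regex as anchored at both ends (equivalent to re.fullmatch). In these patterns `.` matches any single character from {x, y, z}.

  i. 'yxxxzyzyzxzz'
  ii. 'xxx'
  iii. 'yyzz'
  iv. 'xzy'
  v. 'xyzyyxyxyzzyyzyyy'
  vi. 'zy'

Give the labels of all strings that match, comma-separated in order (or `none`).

iv

i → no match
ii → no match
iii → no match
iv → match
v → no match
vi → no match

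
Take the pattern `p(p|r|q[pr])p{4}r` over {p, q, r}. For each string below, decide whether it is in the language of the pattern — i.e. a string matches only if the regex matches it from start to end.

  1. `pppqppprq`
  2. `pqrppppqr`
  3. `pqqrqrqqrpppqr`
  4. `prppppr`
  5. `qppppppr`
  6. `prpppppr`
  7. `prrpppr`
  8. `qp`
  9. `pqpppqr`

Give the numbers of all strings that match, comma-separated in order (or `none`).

1 → no match — must end with `pr`
2 → no match — must end with `pr`
3 → no match — must end with `pr`
4 → match
5 → no match — must start with `p`
6 → no match
7 → no match
8 → no match — must start with `p`
9 → no match — must end with `pr`

4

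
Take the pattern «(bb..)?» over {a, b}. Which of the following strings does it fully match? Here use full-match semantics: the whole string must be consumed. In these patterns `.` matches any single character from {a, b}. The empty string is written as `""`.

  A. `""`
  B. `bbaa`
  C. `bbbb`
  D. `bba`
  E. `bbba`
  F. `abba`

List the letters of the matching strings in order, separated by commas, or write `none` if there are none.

A, B, C, E

A → match
B → match
C → match
D → no match
E → match
F → no match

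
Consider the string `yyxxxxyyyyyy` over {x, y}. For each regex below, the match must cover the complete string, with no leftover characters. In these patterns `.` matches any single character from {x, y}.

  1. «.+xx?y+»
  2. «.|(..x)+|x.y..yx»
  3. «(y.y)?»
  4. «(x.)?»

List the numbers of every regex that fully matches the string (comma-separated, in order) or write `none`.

1

1 → match
2 → no match
3 → no match
4 → no match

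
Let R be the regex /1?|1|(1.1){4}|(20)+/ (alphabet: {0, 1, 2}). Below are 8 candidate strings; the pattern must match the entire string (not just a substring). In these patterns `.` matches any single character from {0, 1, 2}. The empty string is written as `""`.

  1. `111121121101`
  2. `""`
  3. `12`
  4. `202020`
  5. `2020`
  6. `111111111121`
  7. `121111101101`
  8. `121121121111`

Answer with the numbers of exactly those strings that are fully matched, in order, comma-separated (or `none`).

1, 2, 4, 5, 6, 7, 8

1 → match
2 → match
3 → no match
4 → match
5 → match
6 → match
7 → match
8 → match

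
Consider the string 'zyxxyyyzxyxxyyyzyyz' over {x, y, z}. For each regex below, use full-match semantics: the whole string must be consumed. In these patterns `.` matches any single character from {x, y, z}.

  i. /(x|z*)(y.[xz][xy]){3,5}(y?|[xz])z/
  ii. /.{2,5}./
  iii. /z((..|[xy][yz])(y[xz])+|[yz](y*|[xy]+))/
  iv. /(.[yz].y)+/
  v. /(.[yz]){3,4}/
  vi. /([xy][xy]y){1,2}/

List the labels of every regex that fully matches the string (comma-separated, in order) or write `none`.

i → match
ii → no match
iii → no match
iv → no match — must end with 'y'
v → no match
vi → no match — must end with 'y'

i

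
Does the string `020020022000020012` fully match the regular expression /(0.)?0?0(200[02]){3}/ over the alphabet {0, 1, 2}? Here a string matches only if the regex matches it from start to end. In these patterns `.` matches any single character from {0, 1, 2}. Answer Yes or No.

No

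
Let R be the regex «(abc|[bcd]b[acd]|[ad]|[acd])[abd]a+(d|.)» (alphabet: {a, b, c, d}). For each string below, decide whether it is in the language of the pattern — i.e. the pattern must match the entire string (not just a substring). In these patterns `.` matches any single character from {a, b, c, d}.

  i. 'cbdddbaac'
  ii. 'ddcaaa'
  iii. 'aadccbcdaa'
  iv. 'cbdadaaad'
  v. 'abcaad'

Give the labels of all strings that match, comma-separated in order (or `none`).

i. 'cbdddbaac' → no match
ii. 'ddcaaa' → no match
iii. 'aadccbcdaa' → no match
iv. 'cbdadaaad' → no match
v. 'abcaad' → match

v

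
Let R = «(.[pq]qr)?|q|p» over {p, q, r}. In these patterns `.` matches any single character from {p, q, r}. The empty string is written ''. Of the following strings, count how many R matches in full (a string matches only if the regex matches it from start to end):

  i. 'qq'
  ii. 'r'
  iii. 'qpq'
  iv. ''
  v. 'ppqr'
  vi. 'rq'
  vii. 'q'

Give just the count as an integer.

3

i → no match
ii → no match
iii → no match
iv → match
v → match
vi → no match
vii → match
Total matched: 3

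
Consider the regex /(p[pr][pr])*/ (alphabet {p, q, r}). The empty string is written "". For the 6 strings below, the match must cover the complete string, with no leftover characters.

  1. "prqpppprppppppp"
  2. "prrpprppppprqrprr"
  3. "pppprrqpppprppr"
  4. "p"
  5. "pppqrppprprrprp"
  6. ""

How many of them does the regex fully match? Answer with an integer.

1 → no match
2 → no match
3 → no match
4 → no match
5 → no match
6 → match
Total matched: 1

1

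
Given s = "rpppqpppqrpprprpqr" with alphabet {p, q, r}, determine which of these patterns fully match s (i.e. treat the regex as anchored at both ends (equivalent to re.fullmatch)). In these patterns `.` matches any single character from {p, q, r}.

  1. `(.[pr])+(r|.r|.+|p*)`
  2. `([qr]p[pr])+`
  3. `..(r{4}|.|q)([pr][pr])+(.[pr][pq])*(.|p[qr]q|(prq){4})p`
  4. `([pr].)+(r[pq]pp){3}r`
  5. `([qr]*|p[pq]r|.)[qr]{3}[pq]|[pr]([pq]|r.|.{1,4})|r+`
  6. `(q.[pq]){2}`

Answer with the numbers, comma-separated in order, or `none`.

1

1 → match
2 → no match
3 → no match — must end with "p"
4 → no match — must end with "ppr"
5 → no match
6 → no match — must start with "q"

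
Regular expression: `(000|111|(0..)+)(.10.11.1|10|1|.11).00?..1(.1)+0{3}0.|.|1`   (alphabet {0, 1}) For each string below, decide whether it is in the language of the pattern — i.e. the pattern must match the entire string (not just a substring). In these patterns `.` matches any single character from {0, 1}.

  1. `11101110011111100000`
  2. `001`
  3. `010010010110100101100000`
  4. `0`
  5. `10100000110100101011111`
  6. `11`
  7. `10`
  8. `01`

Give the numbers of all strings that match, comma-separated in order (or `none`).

1, 4

1 → match
2 → no match
3 → no match
4 → match
5 → no match
6 → no match
7 → no match
8 → no match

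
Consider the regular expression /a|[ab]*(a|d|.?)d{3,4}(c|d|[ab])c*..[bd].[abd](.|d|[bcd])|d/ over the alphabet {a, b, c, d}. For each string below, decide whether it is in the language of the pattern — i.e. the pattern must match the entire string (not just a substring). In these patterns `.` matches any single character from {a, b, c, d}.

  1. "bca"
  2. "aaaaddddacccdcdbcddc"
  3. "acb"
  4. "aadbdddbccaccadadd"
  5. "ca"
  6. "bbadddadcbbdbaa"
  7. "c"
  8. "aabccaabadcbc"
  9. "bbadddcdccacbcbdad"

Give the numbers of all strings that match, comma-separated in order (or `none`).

1. "bca" → no match
2 → no match
3. "acb" → no match
4 → no match
5. "ca" → no match
6 → no match
7. "c" → no match
8 → no match
9 → no match

none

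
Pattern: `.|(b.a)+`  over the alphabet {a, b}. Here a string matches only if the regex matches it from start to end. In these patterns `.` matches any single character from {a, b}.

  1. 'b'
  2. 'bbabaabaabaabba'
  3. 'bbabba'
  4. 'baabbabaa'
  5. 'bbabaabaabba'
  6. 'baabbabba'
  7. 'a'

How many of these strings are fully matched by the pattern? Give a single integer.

1 → match
2 → match
3 → match
4 → match
5 → match
6 → match
7 → match
Total matched: 7

7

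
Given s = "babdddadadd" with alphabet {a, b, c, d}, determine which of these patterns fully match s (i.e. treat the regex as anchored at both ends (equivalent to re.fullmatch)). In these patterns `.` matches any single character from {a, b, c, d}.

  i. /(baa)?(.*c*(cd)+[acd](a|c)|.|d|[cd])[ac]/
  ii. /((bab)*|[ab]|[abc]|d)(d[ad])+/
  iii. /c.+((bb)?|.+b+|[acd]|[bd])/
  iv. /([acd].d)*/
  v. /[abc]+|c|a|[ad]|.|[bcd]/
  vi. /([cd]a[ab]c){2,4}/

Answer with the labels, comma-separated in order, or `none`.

ii

i → no match
ii → match
iii → no match — must start with "c"
iv → no match
v → no match
vi → no match — must end with "c"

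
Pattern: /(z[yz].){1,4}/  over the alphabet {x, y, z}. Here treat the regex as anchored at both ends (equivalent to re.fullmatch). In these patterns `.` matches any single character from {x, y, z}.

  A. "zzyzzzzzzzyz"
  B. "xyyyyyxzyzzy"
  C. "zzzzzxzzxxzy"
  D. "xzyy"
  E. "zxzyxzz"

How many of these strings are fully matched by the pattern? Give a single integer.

A → match
B → no match — must start with "z"
C → no match
D → no match — must start with "z"
E → no match
Total matched: 1

1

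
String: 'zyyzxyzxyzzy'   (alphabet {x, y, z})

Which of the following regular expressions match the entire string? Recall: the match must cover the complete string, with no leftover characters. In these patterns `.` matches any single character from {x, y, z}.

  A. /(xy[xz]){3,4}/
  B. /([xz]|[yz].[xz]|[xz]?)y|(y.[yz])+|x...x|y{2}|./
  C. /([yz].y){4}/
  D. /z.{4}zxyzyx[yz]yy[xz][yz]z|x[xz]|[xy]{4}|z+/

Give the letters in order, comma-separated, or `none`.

A → no match — must start with 'xy'
B → no match
C → match
D → no match

C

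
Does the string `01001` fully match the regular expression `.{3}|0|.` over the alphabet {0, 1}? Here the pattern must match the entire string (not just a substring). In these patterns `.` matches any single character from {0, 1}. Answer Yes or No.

No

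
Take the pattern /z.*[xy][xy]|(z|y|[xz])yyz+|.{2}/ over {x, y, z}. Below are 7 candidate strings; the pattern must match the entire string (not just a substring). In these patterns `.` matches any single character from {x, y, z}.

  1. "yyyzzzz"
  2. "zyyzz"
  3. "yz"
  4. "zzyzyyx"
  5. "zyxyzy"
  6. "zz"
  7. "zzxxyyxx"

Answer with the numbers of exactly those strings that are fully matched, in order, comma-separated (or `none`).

1 → match
2 → match
3 → match
4 → match
5 → no match
6 → match
7 → match

1, 2, 3, 4, 6, 7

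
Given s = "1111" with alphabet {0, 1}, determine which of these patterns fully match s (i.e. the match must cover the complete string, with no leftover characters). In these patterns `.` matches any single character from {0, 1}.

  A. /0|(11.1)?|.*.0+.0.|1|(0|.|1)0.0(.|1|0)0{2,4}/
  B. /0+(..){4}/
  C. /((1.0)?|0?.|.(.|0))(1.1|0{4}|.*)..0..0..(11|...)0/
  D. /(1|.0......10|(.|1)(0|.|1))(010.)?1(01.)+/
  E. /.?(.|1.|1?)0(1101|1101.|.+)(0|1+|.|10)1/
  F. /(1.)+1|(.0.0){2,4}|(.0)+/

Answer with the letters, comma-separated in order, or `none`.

A → match
B → no match — must start with "0"
C → no match — must end with "0"
D → no match
E → no match
F → no match

A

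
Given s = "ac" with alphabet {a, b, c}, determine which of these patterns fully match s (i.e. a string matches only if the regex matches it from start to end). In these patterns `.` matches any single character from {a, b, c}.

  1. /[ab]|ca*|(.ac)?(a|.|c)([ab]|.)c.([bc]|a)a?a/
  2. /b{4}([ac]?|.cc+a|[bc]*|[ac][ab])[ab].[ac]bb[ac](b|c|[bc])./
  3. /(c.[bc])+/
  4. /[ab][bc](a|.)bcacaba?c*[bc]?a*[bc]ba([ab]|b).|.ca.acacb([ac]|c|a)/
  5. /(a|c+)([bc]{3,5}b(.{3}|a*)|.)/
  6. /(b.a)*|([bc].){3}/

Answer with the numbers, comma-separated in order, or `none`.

5

1 → no match
2 → no match — must start with "b"
3 → no match — must start with "c"
4 → no match
5 → match
6 → no match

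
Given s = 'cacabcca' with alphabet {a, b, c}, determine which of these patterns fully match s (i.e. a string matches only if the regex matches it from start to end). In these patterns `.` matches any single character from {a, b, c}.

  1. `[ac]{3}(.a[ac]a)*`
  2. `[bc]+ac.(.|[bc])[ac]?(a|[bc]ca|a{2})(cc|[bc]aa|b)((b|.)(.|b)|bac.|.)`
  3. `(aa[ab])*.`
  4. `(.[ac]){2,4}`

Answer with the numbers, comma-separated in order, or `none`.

1 → no match
2 → no match
3 → no match
4 → match

4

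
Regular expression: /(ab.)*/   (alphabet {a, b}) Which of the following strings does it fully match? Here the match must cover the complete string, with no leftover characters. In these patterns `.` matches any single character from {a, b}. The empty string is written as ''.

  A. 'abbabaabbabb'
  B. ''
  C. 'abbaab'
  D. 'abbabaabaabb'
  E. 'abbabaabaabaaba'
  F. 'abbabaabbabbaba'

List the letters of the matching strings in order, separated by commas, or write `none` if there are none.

A → match
B → match
C → no match
D → match
E → match
F → match

A, B, D, E, F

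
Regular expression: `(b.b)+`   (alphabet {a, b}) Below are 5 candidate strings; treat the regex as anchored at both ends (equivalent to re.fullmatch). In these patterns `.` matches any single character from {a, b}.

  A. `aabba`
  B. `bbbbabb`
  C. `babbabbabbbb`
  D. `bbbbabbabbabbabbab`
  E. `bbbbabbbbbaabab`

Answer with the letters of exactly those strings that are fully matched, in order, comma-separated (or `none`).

C, D

A. `aabba` → no match — must start with `b`
B. `bbbbabb` → no match
C. `babbabbabbbb` → match
D → match
E → no match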